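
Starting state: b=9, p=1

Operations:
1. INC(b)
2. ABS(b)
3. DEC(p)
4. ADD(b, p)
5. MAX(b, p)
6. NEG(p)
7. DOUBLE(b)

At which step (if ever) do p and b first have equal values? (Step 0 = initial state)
Never

p and b never become equal during execution.

Comparing values at each step:
Initial: p=1, b=9
After step 1: p=1, b=10
After step 2: p=1, b=10
After step 3: p=0, b=10
After step 4: p=0, b=10
After step 5: p=0, b=10
After step 6: p=0, b=10
After step 7: p=0, b=20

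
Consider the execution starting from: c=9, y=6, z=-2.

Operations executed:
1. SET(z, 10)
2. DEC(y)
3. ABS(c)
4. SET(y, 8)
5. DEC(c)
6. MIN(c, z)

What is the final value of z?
z = 10

Tracing execution:
Step 1: SET(z, 10) → z = 10
Step 2: DEC(y) → z = 10
Step 3: ABS(c) → z = 10
Step 4: SET(y, 8) → z = 10
Step 5: DEC(c) → z = 10
Step 6: MIN(c, z) → z = 10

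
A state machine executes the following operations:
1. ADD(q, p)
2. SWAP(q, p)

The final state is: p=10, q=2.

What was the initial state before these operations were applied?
p=2, q=8

Working backwards:
Final state: p=10, q=2
Before step 2 (SWAP(q, p)): p=2, q=10
Before step 1 (ADD(q, p)): p=2, q=8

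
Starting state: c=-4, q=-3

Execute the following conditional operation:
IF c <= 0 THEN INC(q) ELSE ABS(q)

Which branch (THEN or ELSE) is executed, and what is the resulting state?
Branch: THEN, Final state: c=-4, q=-2

Evaluating condition: c <= 0
c = -4
Condition is True, so THEN branch executes
After INC(q): c=-4, q=-2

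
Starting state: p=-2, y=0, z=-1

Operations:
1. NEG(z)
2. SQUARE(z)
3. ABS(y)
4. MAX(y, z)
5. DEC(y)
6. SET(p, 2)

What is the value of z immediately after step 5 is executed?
z = 1

Tracing z through execution:
Initial: z = -1
After step 1 (NEG(z)): z = 1
After step 2 (SQUARE(z)): z = 1
After step 3 (ABS(y)): z = 1
After step 4 (MAX(y, z)): z = 1
After step 5 (DEC(y)): z = 1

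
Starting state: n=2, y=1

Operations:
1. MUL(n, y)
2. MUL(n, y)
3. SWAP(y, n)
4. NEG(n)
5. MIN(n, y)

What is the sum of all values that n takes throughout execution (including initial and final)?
5

Values of n at each step:
Initial: n = 2
After step 1: n = 2
After step 2: n = 2
After step 3: n = 1
After step 4: n = -1
After step 5: n = -1
Sum = 2 + 2 + 2 + 1 + -1 + -1 = 5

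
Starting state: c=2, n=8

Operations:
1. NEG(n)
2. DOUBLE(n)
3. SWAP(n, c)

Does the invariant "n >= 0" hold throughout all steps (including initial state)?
No, violated after step 1

The invariant is violated after step 1.

State at each step:
Initial: c=2, n=8
After step 1: c=2, n=-8
After step 2: c=2, n=-16
After step 3: c=-16, n=2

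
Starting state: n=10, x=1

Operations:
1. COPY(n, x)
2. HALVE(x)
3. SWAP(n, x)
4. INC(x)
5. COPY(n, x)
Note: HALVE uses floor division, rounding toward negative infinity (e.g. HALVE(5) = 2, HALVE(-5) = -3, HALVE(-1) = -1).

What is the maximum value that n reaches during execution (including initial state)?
10

Values of n at each step:
Initial: n = 10 ← maximum
After step 1: n = 1
After step 2: n = 1
After step 3: n = 0
After step 4: n = 0
After step 5: n = 2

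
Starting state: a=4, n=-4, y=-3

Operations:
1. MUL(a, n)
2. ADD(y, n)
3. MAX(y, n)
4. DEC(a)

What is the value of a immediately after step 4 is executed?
a = -17

Tracing a through execution:
Initial: a = 4
After step 1 (MUL(a, n)): a = -16
After step 2 (ADD(y, n)): a = -16
After step 3 (MAX(y, n)): a = -16
After step 4 (DEC(a)): a = -17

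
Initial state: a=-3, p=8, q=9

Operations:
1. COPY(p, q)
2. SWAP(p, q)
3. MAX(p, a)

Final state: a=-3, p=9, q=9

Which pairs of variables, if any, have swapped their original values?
None

Comparing initial and final values:
a: -3 → -3
q: 9 → 9
p: 8 → 9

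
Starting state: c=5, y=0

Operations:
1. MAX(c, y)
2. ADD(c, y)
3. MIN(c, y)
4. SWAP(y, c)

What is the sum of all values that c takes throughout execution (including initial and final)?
15

Values of c at each step:
Initial: c = 5
After step 1: c = 5
After step 2: c = 5
After step 3: c = 0
After step 4: c = 0
Sum = 5 + 5 + 5 + 0 + 0 = 15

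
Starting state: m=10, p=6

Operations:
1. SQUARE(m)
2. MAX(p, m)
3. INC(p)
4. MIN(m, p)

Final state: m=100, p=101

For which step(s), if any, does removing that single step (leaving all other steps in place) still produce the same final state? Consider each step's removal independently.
Step(s) 4

Testing removal of each single step:
Without step 1: final = m=10, p=11 (different)
Without step 2: final = m=7, p=7 (different)
Without step 3: final = m=100, p=100 (different)
Without step 4: final = m=100, p=101 (same)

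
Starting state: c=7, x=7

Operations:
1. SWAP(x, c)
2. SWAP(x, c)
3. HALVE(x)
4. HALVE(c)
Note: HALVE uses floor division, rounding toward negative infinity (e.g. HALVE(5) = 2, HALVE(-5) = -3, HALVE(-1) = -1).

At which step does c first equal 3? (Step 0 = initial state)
Step 4

Tracing c:
Initial: c = 7
After step 1: c = 7
After step 2: c = 7
After step 3: c = 7
After step 4: c = 3 ← first occurrence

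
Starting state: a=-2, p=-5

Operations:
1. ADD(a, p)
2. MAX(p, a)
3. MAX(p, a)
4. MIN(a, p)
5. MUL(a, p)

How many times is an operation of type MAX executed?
2

Counting MAX operations:
Step 2: MAX(p, a) ← MAX
Step 3: MAX(p, a) ← MAX
Total: 2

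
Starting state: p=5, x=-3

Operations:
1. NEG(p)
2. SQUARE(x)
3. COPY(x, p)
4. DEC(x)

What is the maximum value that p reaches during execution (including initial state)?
5

Values of p at each step:
Initial: p = 5 ← maximum
After step 1: p = -5
After step 2: p = -5
After step 3: p = -5
After step 4: p = -5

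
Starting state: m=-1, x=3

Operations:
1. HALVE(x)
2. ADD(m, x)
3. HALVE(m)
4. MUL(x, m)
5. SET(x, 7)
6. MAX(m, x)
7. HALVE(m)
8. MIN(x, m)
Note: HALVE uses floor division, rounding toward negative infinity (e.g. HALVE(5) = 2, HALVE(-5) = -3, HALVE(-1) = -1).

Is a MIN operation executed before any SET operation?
No

First MIN: step 8
First SET: step 5
Since 8 > 5, SET comes first.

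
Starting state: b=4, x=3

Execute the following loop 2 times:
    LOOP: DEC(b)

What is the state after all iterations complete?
b=2, x=3

Iteration trace:
Start: b=4, x=3
After iteration 1: b=3, x=3
After iteration 2: b=2, x=3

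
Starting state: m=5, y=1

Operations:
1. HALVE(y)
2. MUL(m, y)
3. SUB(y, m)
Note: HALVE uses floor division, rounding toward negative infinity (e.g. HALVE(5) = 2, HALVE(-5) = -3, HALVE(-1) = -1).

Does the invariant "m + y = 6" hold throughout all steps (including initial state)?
No, violated after step 1

The invariant is violated after step 1.

State at each step:
Initial: m=5, y=1
After step 1: m=5, y=0
After step 2: m=0, y=0
After step 3: m=0, y=0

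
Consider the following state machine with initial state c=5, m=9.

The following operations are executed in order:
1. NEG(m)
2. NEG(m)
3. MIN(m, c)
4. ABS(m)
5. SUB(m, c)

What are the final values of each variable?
{c: 5, m: 0}

Step-by-step execution:
Initial: c=5, m=9
After step 1 (NEG(m)): c=5, m=-9
After step 2 (NEG(m)): c=5, m=9
After step 3 (MIN(m, c)): c=5, m=5
After step 4 (ABS(m)): c=5, m=5
After step 5 (SUB(m, c)): c=5, m=0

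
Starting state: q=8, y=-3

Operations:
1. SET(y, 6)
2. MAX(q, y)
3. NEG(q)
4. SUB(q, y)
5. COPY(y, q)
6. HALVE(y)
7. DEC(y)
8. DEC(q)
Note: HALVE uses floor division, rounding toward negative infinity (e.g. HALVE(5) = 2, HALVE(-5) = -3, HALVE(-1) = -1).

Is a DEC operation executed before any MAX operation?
No

First DEC: step 7
First MAX: step 2
Since 7 > 2, MAX comes first.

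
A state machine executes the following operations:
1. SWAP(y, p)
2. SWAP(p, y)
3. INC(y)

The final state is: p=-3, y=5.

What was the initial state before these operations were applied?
p=-3, y=4

Working backwards:
Final state: p=-3, y=5
Before step 3 (INC(y)): p=-3, y=4
Before step 2 (SWAP(p, y)): p=4, y=-3
Before step 1 (SWAP(y, p)): p=-3, y=4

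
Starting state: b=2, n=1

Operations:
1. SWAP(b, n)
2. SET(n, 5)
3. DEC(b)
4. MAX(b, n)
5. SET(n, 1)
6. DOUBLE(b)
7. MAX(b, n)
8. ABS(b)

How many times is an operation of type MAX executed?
2

Counting MAX operations:
Step 4: MAX(b, n) ← MAX
Step 7: MAX(b, n) ← MAX
Total: 2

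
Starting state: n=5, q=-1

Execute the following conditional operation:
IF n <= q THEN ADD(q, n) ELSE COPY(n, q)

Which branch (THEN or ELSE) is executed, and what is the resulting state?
Branch: ELSE, Final state: n=-1, q=-1

Evaluating condition: n <= q
n = 5, q = -1
Condition is False, so ELSE branch executes
After COPY(n, q): n=-1, q=-1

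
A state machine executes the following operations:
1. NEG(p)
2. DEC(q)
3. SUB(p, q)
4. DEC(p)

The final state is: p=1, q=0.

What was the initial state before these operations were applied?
p=-2, q=1

Working backwards:
Final state: p=1, q=0
Before step 4 (DEC(p)): p=2, q=0
Before step 3 (SUB(p, q)): p=2, q=0
Before step 2 (DEC(q)): p=2, q=1
Before step 1 (NEG(p)): p=-2, q=1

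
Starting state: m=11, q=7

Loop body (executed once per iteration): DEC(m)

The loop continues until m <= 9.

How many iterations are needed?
2

Tracing iterations:
Initial: m=11, q=7
After iteration 1: m=10, q=7
After iteration 2: m=9, q=7
m <= 9 now holds, so the loop exits after 2 iterations.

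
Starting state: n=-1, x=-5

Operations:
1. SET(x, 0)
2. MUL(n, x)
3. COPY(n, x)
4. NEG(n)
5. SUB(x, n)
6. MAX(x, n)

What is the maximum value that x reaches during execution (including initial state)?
0

Values of x at each step:
Initial: x = -5
After step 1: x = 0 ← maximum
After step 2: x = 0
After step 3: x = 0
After step 4: x = 0
After step 5: x = 0
After step 6: x = 0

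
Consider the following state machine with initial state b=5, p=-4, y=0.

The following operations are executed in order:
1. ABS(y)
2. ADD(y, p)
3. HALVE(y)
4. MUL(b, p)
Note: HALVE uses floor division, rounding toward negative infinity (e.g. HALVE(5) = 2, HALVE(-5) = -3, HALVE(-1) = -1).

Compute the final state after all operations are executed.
{b: -20, p: -4, y: -2}

Step-by-step execution:
Initial: b=5, p=-4, y=0
After step 1 (ABS(y)): b=5, p=-4, y=0
After step 2 (ADD(y, p)): b=5, p=-4, y=-4
After step 3 (HALVE(y)): b=5, p=-4, y=-2
After step 4 (MUL(b, p)): b=-20, p=-4, y=-2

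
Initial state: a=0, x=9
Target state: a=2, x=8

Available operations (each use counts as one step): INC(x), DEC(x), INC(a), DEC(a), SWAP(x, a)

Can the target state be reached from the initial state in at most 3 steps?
Yes

Path (3 steps): DEC(x) → INC(a) → INC(a)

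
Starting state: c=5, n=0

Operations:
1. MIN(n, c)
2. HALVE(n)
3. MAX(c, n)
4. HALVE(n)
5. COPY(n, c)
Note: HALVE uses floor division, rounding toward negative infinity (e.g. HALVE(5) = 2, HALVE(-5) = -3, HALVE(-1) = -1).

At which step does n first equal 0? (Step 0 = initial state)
Step 0

Tracing n:
Initial: n = 0 ← first occurrence
After step 1: n = 0
After step 2: n = 0
After step 3: n = 0
After step 4: n = 0
After step 5: n = 5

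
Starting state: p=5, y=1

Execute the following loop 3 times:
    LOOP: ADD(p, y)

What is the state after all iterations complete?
p=8, y=1

Iteration trace:
Start: p=5, y=1
After iteration 1: p=6, y=1
After iteration 2: p=7, y=1
After iteration 3: p=8, y=1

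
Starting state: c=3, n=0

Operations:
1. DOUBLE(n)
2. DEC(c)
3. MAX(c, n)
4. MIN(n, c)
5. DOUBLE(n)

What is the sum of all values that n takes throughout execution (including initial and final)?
0

Values of n at each step:
Initial: n = 0
After step 1: n = 0
After step 2: n = 0
After step 3: n = 0
After step 4: n = 0
After step 5: n = 0
Sum = 0 + 0 + 0 + 0 + 0 + 0 = 0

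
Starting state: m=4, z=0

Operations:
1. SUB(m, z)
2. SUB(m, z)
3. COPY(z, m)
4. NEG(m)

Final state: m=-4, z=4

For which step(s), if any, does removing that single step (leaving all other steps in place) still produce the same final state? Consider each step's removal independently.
Step(s) 1, 2

Testing removal of each single step:
Without step 1: final = m=-4, z=4 (same)
Without step 2: final = m=-4, z=4 (same)
Without step 3: final = m=-4, z=0 (different)
Without step 4: final = m=4, z=4 (different)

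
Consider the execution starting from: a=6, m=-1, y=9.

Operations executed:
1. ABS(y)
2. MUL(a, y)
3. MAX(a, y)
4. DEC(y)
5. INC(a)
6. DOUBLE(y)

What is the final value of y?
y = 16

Tracing execution:
Step 1: ABS(y) → y = 9
Step 2: MUL(a, y) → y = 9
Step 3: MAX(a, y) → y = 9
Step 4: DEC(y) → y = 8
Step 5: INC(a) → y = 8
Step 6: DOUBLE(y) → y = 16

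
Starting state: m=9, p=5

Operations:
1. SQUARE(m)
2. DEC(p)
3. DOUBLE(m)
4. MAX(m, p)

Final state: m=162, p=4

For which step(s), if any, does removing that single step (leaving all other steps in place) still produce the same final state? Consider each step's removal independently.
Step(s) 4

Testing removal of each single step:
Without step 1: final = m=18, p=4 (different)
Without step 2: final = m=162, p=5 (different)
Without step 3: final = m=81, p=4 (different)
Without step 4: final = m=162, p=4 (same)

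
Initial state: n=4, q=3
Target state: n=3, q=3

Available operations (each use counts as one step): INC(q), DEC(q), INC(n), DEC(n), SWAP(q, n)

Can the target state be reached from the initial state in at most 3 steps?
Yes

Path (1 step): DEC(n)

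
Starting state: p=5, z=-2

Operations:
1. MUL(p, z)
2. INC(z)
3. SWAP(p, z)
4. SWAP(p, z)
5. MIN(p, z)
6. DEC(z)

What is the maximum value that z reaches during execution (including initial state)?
-1

Values of z at each step:
Initial: z = -2
After step 1: z = -2
After step 2: z = -1 ← maximum
After step 3: z = -10
After step 4: z = -1
After step 5: z = -1
After step 6: z = -2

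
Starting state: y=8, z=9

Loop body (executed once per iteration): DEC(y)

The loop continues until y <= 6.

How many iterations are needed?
2

Tracing iterations:
Initial: y=8, z=9
After iteration 1: y=7, z=9
After iteration 2: y=6, z=9
y <= 6 now holds, so the loop exits after 2 iterations.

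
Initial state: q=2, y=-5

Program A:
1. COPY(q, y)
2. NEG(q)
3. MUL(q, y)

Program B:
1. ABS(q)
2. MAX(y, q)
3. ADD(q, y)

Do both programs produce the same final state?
No

Program A final state: q=-25, y=-5
Program B final state: q=4, y=2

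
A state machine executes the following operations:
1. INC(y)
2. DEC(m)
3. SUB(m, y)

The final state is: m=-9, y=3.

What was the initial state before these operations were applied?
m=-5, y=2

Working backwards:
Final state: m=-9, y=3
Before step 3 (SUB(m, y)): m=-6, y=3
Before step 2 (DEC(m)): m=-5, y=3
Before step 1 (INC(y)): m=-5, y=2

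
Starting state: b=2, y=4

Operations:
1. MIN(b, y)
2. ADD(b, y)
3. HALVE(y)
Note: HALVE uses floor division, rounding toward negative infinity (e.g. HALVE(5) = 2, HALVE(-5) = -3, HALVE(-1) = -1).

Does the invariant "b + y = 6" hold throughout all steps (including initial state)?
No, violated after step 2

The invariant is violated after step 2.

State at each step:
Initial: b=2, y=4
After step 1: b=2, y=4
After step 2: b=6, y=4
After step 3: b=6, y=2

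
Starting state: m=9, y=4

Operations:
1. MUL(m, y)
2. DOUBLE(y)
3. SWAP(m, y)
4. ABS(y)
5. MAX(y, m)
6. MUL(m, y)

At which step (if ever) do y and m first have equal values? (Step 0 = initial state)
Never

y and m never become equal during execution.

Comparing values at each step:
Initial: y=4, m=9
After step 1: y=4, m=36
After step 2: y=8, m=36
After step 3: y=36, m=8
After step 4: y=36, m=8
After step 5: y=36, m=8
After step 6: y=36, m=288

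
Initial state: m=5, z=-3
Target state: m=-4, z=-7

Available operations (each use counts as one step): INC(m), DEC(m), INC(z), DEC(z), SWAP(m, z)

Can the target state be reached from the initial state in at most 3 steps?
No

The target state cannot be reached within 3 steps.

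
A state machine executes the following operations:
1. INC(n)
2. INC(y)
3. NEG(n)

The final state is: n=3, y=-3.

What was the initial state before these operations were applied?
n=-4, y=-4

Working backwards:
Final state: n=3, y=-3
Before step 3 (NEG(n)): n=-3, y=-3
Before step 2 (INC(y)): n=-3, y=-4
Before step 1 (INC(n)): n=-4, y=-4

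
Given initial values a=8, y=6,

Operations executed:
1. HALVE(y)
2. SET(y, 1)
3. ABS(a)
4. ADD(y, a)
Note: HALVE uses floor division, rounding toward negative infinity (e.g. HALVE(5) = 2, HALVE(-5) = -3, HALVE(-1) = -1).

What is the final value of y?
y = 9

Tracing execution:
Step 1: HALVE(y) → y = 3
Step 2: SET(y, 1) → y = 1
Step 3: ABS(a) → y = 1
Step 4: ADD(y, a) → y = 9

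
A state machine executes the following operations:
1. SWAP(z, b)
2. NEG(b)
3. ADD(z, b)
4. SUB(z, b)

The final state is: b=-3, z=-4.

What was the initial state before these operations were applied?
b=-4, z=3

Working backwards:
Final state: b=-3, z=-4
Before step 4 (SUB(z, b)): b=-3, z=-7
Before step 3 (ADD(z, b)): b=-3, z=-4
Before step 2 (NEG(b)): b=3, z=-4
Before step 1 (SWAP(z, b)): b=-4, z=3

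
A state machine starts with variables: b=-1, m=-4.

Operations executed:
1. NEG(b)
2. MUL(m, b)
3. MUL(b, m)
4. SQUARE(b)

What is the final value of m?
m = -4

Tracing execution:
Step 1: NEG(b) → m = -4
Step 2: MUL(m, b) → m = -4
Step 3: MUL(b, m) → m = -4
Step 4: SQUARE(b) → m = -4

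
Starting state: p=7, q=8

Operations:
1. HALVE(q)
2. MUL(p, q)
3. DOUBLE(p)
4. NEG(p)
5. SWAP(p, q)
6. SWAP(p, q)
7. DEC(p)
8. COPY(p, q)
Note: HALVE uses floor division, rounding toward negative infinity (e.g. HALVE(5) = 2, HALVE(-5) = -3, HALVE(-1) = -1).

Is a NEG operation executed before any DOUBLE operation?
No

First NEG: step 4
First DOUBLE: step 3
Since 4 > 3, DOUBLE comes first.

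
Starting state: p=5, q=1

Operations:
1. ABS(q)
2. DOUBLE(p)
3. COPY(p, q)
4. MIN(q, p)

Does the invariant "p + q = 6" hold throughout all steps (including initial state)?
No, violated after step 2

The invariant is violated after step 2.

State at each step:
Initial: p=5, q=1
After step 1: p=5, q=1
After step 2: p=10, q=1
After step 3: p=1, q=1
After step 4: p=1, q=1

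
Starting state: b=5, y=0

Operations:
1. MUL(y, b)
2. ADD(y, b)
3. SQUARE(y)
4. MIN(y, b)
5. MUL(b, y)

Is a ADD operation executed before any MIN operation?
Yes

First ADD: step 2
First MIN: step 4
Since 2 < 4, ADD comes first.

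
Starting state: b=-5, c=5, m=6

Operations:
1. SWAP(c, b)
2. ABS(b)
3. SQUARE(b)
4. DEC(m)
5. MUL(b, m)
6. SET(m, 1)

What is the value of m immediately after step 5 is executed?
m = 5

Tracing m through execution:
Initial: m = 6
After step 1 (SWAP(c, b)): m = 6
After step 2 (ABS(b)): m = 6
After step 3 (SQUARE(b)): m = 6
After step 4 (DEC(m)): m = 5
After step 5 (MUL(b, m)): m = 5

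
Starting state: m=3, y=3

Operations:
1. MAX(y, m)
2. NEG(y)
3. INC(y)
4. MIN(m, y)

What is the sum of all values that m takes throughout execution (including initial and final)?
10

Values of m at each step:
Initial: m = 3
After step 1: m = 3
After step 2: m = 3
After step 3: m = 3
After step 4: m = -2
Sum = 3 + 3 + 3 + 3 + -2 = 10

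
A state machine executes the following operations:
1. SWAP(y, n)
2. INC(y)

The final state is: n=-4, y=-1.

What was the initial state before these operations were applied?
n=-2, y=-4

Working backwards:
Final state: n=-4, y=-1
Before step 2 (INC(y)): n=-4, y=-2
Before step 1 (SWAP(y, n)): n=-2, y=-4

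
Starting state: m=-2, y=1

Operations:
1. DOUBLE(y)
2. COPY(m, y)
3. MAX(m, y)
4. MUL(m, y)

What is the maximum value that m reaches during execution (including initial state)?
4

Values of m at each step:
Initial: m = -2
After step 1: m = -2
After step 2: m = 2
After step 3: m = 2
After step 4: m = 4 ← maximum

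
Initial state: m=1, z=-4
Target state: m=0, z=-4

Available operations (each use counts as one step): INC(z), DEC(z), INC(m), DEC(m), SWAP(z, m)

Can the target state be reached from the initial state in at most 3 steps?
Yes

Path (1 step): DEC(m)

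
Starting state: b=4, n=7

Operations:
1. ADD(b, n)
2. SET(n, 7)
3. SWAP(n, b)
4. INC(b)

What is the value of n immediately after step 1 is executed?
n = 7

Tracing n through execution:
Initial: n = 7
After step 1 (ADD(b, n)): n = 7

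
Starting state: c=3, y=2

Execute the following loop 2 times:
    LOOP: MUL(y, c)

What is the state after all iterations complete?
c=3, y=18

Iteration trace:
Start: c=3, y=2
After iteration 1: c=3, y=6
After iteration 2: c=3, y=18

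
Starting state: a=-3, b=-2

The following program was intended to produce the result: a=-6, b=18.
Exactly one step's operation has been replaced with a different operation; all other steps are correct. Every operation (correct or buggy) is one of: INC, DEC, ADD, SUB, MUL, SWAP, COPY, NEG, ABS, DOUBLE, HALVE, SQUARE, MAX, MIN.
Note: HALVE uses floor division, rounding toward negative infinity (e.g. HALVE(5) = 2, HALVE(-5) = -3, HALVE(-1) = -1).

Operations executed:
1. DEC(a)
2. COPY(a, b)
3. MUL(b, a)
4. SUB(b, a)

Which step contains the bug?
Step 2

Trace with buggy code:
Initial: a=-3, b=-2
After step 1: a=-4, b=-2
After step 2: a=-2, b=-2
After step 3: a=-2, b=4
After step 4: a=-2, b=6
Actual final a=-2, b=6 ≠ expected a=-6, b=18.
Step 2 is the only position where a single-operation replacement can produce the expected result.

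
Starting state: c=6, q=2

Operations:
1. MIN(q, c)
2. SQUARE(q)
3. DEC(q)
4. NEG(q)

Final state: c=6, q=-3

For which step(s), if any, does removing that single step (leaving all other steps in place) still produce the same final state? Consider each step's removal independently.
Step(s) 1

Testing removal of each single step:
Without step 1: final = c=6, q=-3 (same)
Without step 2: final = c=6, q=-1 (different)
Without step 3: final = c=6, q=-4 (different)
Without step 4: final = c=6, q=3 (different)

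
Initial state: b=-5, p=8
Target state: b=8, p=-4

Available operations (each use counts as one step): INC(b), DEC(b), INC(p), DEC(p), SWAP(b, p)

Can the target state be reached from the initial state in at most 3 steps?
Yes

Path (2 steps): INC(b) → SWAP(b, p)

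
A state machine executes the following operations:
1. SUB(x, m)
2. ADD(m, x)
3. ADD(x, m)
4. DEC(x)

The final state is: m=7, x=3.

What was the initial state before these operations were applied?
m=10, x=7

Working backwards:
Final state: m=7, x=3
Before step 4 (DEC(x)): m=7, x=4
Before step 3 (ADD(x, m)): m=7, x=-3
Before step 2 (ADD(m, x)): m=10, x=-3
Before step 1 (SUB(x, m)): m=10, x=7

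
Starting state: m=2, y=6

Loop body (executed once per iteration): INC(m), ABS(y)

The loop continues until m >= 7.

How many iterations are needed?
5

Tracing iterations:
Initial: m=2, y=6
After iteration 1: m=3, y=6
After iteration 2: m=4, y=6
After iteration 3: m=5, y=6
After iteration 4: m=6, y=6
After iteration 5: m=7, y=6
m >= 7 now holds, so the loop exits after 5 iterations.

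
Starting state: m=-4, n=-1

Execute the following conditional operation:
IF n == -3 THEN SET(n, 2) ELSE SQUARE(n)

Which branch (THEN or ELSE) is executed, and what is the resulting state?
Branch: ELSE, Final state: m=-4, n=1

Evaluating condition: n == -3
n = -1
Condition is False, so ELSE branch executes
After SQUARE(n): m=-4, n=1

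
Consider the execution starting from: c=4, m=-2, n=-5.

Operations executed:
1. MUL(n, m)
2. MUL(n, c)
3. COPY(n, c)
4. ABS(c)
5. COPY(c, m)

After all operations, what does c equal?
c = -2

Tracing execution:
Step 1: MUL(n, m) → c = 4
Step 2: MUL(n, c) → c = 4
Step 3: COPY(n, c) → c = 4
Step 4: ABS(c) → c = 4
Step 5: COPY(c, m) → c = -2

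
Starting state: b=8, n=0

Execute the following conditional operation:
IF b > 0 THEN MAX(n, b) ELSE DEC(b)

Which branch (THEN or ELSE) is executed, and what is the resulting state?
Branch: THEN, Final state: b=8, n=8

Evaluating condition: b > 0
b = 8
Condition is True, so THEN branch executes
After MAX(n, b): b=8, n=8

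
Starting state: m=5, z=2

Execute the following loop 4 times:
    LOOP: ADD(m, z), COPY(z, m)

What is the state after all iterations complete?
m=56, z=56

Iteration trace:
Start: m=5, z=2
After iteration 1: m=7, z=7
After iteration 2: m=14, z=14
After iteration 3: m=28, z=28
After iteration 4: m=56, z=56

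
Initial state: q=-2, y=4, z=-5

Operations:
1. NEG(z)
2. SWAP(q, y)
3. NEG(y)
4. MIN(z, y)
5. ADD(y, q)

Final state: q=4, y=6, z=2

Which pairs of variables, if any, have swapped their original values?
None

Comparing initial and final values:
q: -2 → 4
y: 4 → 6
z: -5 → 2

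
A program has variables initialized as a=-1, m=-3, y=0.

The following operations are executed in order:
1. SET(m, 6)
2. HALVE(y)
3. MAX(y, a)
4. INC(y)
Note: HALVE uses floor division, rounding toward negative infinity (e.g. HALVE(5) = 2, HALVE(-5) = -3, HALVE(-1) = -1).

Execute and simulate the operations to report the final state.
{a: -1, m: 6, y: 1}

Step-by-step execution:
Initial: a=-1, m=-3, y=0
After step 1 (SET(m, 6)): a=-1, m=6, y=0
After step 2 (HALVE(y)): a=-1, m=6, y=0
After step 3 (MAX(y, a)): a=-1, m=6, y=0
After step 4 (INC(y)): a=-1, m=6, y=1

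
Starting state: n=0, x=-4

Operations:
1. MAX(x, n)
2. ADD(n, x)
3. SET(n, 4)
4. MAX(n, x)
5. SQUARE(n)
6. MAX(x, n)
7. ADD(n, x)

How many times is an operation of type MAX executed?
3

Counting MAX operations:
Step 1: MAX(x, n) ← MAX
Step 4: MAX(n, x) ← MAX
Step 6: MAX(x, n) ← MAX
Total: 3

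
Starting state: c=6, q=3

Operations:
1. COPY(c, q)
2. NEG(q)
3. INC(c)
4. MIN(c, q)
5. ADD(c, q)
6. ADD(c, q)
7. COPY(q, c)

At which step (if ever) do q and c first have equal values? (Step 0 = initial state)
Step 1

q and c first become equal after step 1.

Comparing values at each step:
Initial: q=3, c=6
After step 1: q=3, c=3 ← equal!
After step 2: q=-3, c=3
After step 3: q=-3, c=4
After step 4: q=-3, c=-3 ← equal!
After step 5: q=-3, c=-6
After step 6: q=-3, c=-9
After step 7: q=-9, c=-9 ← equal!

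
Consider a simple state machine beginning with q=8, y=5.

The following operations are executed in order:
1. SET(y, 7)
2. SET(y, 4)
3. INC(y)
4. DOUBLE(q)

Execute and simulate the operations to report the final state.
{q: 16, y: 5}

Step-by-step execution:
Initial: q=8, y=5
After step 1 (SET(y, 7)): q=8, y=7
After step 2 (SET(y, 4)): q=8, y=4
After step 3 (INC(y)): q=8, y=5
After step 4 (DOUBLE(q)): q=16, y=5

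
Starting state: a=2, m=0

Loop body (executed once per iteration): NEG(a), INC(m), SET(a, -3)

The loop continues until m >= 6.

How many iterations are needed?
6

Tracing iterations:
Initial: a=2, m=0
After iteration 1: a=-3, m=1
After iteration 2: a=-3, m=2
After iteration 3: a=-3, m=3
After iteration 4: a=-3, m=4
After iteration 5: a=-3, m=5
After iteration 6: a=-3, m=6
m >= 6 now holds, so the loop exits after 6 iterations.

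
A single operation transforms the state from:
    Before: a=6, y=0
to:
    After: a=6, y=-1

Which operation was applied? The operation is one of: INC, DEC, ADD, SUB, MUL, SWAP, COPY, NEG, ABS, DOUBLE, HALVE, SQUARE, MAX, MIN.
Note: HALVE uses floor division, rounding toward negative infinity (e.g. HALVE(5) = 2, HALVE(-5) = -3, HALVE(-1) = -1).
DEC(y)

Analyzing the change:
Before: a=6, y=0
After: a=6, y=-1
Variable y changed from 0 to -1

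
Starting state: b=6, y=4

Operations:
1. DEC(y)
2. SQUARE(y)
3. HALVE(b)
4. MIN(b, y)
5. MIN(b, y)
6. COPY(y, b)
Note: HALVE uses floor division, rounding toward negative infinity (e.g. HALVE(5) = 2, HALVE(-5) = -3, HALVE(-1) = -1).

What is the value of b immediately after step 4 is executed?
b = 3

Tracing b through execution:
Initial: b = 6
After step 1 (DEC(y)): b = 6
After step 2 (SQUARE(y)): b = 6
After step 3 (HALVE(b)): b = 3
After step 4 (MIN(b, y)): b = 3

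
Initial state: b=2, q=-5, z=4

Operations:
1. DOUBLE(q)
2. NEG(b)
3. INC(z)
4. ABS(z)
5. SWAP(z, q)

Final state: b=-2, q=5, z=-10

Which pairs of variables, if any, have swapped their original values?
None

Comparing initial and final values:
z: 4 → -10
b: 2 → -2
q: -5 → 5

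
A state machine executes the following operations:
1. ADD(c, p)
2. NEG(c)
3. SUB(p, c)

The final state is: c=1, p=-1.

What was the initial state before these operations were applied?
c=-1, p=0

Working backwards:
Final state: c=1, p=-1
Before step 3 (SUB(p, c)): c=1, p=0
Before step 2 (NEG(c)): c=-1, p=0
Before step 1 (ADD(c, p)): c=-1, p=0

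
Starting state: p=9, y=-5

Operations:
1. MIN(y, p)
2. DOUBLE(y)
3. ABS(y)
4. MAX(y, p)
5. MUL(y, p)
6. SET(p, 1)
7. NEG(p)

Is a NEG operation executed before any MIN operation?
No

First NEG: step 7
First MIN: step 1
Since 7 > 1, MIN comes first.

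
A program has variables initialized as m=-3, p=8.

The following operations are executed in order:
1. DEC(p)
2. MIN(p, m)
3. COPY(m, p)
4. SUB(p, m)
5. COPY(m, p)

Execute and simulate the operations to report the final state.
{m: 0, p: 0}

Step-by-step execution:
Initial: m=-3, p=8
After step 1 (DEC(p)): m=-3, p=7
After step 2 (MIN(p, m)): m=-3, p=-3
After step 3 (COPY(m, p)): m=-3, p=-3
After step 4 (SUB(p, m)): m=-3, p=0
After step 5 (COPY(m, p)): m=0, p=0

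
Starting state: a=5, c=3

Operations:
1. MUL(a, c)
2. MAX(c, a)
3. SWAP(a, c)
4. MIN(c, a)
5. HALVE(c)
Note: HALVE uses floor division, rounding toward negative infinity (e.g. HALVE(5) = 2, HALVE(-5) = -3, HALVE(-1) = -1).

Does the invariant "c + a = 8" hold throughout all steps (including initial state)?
No, violated after step 1

The invariant is violated after step 1.

State at each step:
Initial: a=5, c=3
After step 1: a=15, c=3
After step 2: a=15, c=15
After step 3: a=15, c=15
After step 4: a=15, c=15
After step 5: a=15, c=7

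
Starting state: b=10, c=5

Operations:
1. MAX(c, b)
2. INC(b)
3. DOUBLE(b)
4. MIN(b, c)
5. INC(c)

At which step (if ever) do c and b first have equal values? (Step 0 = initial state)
Step 1

c and b first become equal after step 1.

Comparing values at each step:
Initial: c=5, b=10
After step 1: c=10, b=10 ← equal!
After step 2: c=10, b=11
After step 3: c=10, b=22
After step 4: c=10, b=10 ← equal!
After step 5: c=11, b=10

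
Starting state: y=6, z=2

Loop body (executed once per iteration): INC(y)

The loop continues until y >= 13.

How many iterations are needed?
7

Tracing iterations:
Initial: y=6, z=2
After iteration 1: y=7, z=2
After iteration 2: y=8, z=2
After iteration 3: y=9, z=2
After iteration 4: y=10, z=2
After iteration 5: y=11, z=2
After iteration 6: y=12, z=2
After iteration 7: y=13, z=2
y >= 13 now holds, so the loop exits after 7 iterations.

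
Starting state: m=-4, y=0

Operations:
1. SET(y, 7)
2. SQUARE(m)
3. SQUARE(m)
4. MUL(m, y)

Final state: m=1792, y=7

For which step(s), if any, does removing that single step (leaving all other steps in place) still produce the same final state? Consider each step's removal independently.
None - removing any single step changes the final result

Testing removal of each single step:
Without step 1: final = m=0, y=0 (different)
Without step 2: final = m=112, y=7 (different)
Without step 3: final = m=112, y=7 (different)
Without step 4: final = m=256, y=7 (different)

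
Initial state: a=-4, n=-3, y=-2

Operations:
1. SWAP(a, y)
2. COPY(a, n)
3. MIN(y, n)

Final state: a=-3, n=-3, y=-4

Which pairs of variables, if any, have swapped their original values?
None

Comparing initial and final values:
a: -4 → -3
n: -3 → -3
y: -2 → -4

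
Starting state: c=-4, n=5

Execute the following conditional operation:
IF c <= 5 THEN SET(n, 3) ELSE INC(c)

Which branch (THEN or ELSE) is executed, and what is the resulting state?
Branch: THEN, Final state: c=-4, n=3

Evaluating condition: c <= 5
c = -4
Condition is True, so THEN branch executes
After SET(n, 3): c=-4, n=3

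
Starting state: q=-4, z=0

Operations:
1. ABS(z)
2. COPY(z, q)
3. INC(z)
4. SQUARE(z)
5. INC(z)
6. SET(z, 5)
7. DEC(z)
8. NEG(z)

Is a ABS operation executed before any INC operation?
Yes

First ABS: step 1
First INC: step 3
Since 1 < 3, ABS comes first.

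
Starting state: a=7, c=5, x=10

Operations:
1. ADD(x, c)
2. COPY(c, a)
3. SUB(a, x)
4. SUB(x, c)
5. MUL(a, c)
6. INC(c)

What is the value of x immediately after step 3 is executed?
x = 15

Tracing x through execution:
Initial: x = 10
After step 1 (ADD(x, c)): x = 15
After step 2 (COPY(c, a)): x = 15
After step 3 (SUB(a, x)): x = 15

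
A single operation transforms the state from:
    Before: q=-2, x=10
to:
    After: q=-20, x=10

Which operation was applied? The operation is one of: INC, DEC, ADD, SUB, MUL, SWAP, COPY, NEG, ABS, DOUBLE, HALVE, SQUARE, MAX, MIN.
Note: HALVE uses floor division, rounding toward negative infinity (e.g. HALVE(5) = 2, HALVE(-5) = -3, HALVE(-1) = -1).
MUL(q, x)

Analyzing the change:
Before: q=-2, x=10
After: q=-20, x=10
Variable q changed from -2 to -20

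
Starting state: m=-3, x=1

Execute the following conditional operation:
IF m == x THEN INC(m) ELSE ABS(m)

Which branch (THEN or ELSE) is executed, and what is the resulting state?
Branch: ELSE, Final state: m=3, x=1

Evaluating condition: m == x
m = -3, x = 1
Condition is False, so ELSE branch executes
After ABS(m): m=3, x=1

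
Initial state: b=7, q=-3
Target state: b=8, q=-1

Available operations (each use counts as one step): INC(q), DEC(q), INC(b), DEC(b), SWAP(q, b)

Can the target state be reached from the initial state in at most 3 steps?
Yes

Path (3 steps): INC(q) → INC(q) → INC(b)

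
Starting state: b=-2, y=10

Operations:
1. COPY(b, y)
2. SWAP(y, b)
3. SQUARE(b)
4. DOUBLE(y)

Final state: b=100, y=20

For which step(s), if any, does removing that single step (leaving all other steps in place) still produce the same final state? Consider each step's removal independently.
Step(s) 2

Testing removal of each single step:
Without step 1: final = b=100, y=-4 (different)
Without step 2: final = b=100, y=20 (same)
Without step 3: final = b=10, y=20 (different)
Without step 4: final = b=100, y=10 (different)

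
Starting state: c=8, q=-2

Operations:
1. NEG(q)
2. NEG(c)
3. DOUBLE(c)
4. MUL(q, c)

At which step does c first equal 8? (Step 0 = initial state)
Step 0

Tracing c:
Initial: c = 8 ← first occurrence
After step 1: c = 8
After step 2: c = -8
After step 3: c = -16
After step 4: c = -16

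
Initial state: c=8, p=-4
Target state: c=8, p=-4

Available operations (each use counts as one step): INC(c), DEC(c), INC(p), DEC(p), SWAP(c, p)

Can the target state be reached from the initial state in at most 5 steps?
Yes

Path (0 steps): 0 steps (already at target)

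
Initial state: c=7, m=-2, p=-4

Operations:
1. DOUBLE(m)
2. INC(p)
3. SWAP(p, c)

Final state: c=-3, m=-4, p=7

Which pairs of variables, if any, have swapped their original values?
None

Comparing initial and final values:
p: -4 → 7
c: 7 → -3
m: -2 → -4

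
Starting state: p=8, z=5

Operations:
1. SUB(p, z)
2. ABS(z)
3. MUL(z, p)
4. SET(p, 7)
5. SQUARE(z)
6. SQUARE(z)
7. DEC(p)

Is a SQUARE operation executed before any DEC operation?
Yes

First SQUARE: step 5
First DEC: step 7
Since 5 < 7, SQUARE comes first.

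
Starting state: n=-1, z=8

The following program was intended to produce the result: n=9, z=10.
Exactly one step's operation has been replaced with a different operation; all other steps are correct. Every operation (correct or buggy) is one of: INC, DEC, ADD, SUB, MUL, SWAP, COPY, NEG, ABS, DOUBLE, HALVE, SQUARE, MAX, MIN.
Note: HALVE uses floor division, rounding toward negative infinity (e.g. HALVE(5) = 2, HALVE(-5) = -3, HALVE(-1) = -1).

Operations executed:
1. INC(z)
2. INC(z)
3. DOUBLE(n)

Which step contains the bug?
Step 3

Trace with buggy code:
Initial: n=-1, z=8
After step 1: n=-1, z=9
After step 2: n=-1, z=10
After step 3: n=-2, z=10
Actual final n=-2, z=10 ≠ expected n=9, z=10.
Step 3 is the only position where a single-operation replacement can produce the expected result.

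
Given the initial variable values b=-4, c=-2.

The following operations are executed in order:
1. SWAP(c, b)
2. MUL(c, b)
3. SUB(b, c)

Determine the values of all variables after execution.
{b: -10, c: 8}

Step-by-step execution:
Initial: b=-4, c=-2
After step 1 (SWAP(c, b)): b=-2, c=-4
After step 2 (MUL(c, b)): b=-2, c=8
After step 3 (SUB(b, c)): b=-10, c=8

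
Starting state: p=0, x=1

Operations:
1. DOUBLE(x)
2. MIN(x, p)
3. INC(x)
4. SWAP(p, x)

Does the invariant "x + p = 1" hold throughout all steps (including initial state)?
No, violated after step 1

The invariant is violated after step 1.

State at each step:
Initial: p=0, x=1
After step 1: p=0, x=2
After step 2: p=0, x=0
After step 3: p=0, x=1
After step 4: p=1, x=0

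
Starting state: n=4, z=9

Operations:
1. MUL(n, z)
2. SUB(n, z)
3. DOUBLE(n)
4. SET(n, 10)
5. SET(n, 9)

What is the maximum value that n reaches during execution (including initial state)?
54

Values of n at each step:
Initial: n = 4
After step 1: n = 36
After step 2: n = 27
After step 3: n = 54 ← maximum
After step 4: n = 10
After step 5: n = 9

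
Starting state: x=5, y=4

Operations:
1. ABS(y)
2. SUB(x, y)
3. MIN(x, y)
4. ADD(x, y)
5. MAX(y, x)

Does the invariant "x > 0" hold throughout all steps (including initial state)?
Yes

The invariant holds at every step.

State at each step:
Initial: x=5, y=4
After step 1: x=5, y=4
After step 2: x=1, y=4
After step 3: x=1, y=4
After step 4: x=5, y=4
After step 5: x=5, y=5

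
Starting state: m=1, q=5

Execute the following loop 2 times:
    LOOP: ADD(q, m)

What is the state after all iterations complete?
m=1, q=7

Iteration trace:
Start: m=1, q=5
After iteration 1: m=1, q=6
After iteration 2: m=1, q=7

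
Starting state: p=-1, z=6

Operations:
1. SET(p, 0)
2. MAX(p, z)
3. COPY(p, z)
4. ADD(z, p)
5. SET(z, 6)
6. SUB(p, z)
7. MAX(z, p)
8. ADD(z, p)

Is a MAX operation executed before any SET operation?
No

First MAX: step 2
First SET: step 1
Since 2 > 1, SET comes first.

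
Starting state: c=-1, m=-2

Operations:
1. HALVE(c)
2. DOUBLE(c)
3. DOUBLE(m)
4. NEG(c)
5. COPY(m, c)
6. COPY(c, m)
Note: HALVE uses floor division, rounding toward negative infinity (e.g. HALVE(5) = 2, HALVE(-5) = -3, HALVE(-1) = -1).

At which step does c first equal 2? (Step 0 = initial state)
Step 4

Tracing c:
Initial: c = -1
After step 1: c = -1
After step 2: c = -2
After step 3: c = -2
After step 4: c = 2 ← first occurrence
After step 5: c = 2
After step 6: c = 2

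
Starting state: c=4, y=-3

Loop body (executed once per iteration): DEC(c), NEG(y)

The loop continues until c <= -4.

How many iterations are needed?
8

Tracing iterations:
Initial: c=4, y=-3
After iteration 1: c=3, y=3
After iteration 2: c=2, y=-3
After iteration 3: c=1, y=3
After iteration 4: c=0, y=-3
After iteration 5: c=-1, y=3
After iteration 6: c=-2, y=-3
After iteration 7: c=-3, y=3
After iteration 8: c=-4, y=-3
c <= -4 now holds, so the loop exits after 8 iterations.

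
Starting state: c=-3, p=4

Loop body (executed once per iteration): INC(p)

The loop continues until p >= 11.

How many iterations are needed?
7

Tracing iterations:
Initial: c=-3, p=4
After iteration 1: c=-3, p=5
After iteration 2: c=-3, p=6
After iteration 3: c=-3, p=7
After iteration 4: c=-3, p=8
After iteration 5: c=-3, p=9
After iteration 6: c=-3, p=10
After iteration 7: c=-3, p=11
p >= 11 now holds, so the loop exits after 7 iterations.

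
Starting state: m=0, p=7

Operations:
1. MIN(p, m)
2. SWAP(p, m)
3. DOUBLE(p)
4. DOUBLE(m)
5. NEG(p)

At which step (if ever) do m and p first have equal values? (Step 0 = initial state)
Step 1

m and p first become equal after step 1.

Comparing values at each step:
Initial: m=0, p=7
After step 1: m=0, p=0 ← equal!
After step 2: m=0, p=0 ← equal!
After step 3: m=0, p=0 ← equal!
After step 4: m=0, p=0 ← equal!
After step 5: m=0, p=0 ← equal!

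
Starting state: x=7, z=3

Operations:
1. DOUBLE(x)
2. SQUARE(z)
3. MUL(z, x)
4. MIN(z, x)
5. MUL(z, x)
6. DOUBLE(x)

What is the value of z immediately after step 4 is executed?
z = 14

Tracing z through execution:
Initial: z = 3
After step 1 (DOUBLE(x)): z = 3
After step 2 (SQUARE(z)): z = 9
After step 3 (MUL(z, x)): z = 126
After step 4 (MIN(z, x)): z = 14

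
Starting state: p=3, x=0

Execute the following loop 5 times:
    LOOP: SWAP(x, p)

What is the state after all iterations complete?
p=0, x=3

Iteration trace:
Start: p=3, x=0
After iteration 1: p=0, x=3
After iteration 2: p=3, x=0
After iteration 3: p=0, x=3
After iteration 4: p=3, x=0
After iteration 5: p=0, x=3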